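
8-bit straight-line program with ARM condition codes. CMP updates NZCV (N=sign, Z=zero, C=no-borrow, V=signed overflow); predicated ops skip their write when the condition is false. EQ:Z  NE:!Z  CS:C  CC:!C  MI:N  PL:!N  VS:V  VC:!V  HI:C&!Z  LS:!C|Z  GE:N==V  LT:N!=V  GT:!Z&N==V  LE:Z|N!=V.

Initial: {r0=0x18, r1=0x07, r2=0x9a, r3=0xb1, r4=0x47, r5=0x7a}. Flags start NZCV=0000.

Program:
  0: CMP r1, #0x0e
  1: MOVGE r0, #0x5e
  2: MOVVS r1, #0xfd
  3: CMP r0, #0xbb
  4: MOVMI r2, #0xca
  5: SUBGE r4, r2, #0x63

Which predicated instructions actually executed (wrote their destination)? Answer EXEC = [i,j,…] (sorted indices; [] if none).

0: ✓ CMP  NZCV=1000
1: · MOVGE
2: · MOVVS
3: ✓ CMP  NZCV=0000
4: · MOVMI
5: ✓ SUBGE  r4←0x37

EXEC = [5]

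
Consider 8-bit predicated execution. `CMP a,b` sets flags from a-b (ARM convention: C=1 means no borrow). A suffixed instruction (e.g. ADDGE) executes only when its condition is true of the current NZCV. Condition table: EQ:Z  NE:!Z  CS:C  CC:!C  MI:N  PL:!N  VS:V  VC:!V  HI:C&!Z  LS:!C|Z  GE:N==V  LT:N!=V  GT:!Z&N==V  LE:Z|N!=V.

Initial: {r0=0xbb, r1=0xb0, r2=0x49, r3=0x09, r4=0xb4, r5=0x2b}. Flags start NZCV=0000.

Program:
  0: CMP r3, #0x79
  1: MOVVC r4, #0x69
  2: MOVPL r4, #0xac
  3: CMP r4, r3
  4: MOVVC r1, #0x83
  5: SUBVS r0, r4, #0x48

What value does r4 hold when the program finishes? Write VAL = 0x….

VAL = 0x69

[0] flags=1000 → (cmp)
[1] flags=1000 VC?T → r4=0x69
[2] flags=1000 PL?F → skip
[3] flags=0010 → (cmp)
[4] flags=0010 VC?T → r1=0x83
[5] flags=0010 VS?F → skip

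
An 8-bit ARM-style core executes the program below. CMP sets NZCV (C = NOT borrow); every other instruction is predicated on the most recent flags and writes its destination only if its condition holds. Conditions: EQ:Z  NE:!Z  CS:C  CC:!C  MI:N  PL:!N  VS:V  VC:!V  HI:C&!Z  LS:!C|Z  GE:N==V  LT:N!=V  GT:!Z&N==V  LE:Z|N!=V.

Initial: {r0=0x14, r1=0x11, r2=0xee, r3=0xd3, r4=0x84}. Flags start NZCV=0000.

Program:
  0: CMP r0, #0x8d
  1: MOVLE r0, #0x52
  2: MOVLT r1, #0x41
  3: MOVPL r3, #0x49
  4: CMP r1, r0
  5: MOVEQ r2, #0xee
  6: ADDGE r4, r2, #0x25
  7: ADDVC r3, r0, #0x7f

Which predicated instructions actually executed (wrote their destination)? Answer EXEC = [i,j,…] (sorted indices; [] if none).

EXEC = [7]

0: ✓ CMP  NZCV=1001
1: · MOVLE
2: · MOVLT
3: · MOVPL
4: ✓ CMP  NZCV=1000
5: · MOVEQ
6: · ADDGE
7: ✓ ADDVC  r3←0x93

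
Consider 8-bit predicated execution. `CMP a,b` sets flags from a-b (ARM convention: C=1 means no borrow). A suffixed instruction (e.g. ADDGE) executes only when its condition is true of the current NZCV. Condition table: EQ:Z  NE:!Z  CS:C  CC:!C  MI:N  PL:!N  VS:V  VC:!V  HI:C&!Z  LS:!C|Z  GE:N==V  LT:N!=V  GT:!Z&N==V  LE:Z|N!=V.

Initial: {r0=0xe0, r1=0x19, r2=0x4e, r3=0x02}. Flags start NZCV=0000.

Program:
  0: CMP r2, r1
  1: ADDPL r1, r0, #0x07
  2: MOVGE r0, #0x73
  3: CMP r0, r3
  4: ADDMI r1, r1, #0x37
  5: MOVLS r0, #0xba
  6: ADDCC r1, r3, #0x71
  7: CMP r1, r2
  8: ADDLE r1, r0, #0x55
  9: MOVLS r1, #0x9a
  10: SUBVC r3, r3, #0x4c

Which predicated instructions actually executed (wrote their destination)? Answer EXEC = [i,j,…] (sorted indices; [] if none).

0: ✓ CMP  NZCV=0010
1: ✓ ADDPL  r1←0xe7
2: ✓ MOVGE  r0←0x73
3: ✓ CMP  NZCV=0010
4: · ADDMI
5: · MOVLS
6: · ADDCC
7: ✓ CMP  NZCV=1010
8: ✓ ADDLE  r1←0xc8
9: · MOVLS
10: ✓ SUBVC  r3←0xb6

EXEC = [1,2,8,10]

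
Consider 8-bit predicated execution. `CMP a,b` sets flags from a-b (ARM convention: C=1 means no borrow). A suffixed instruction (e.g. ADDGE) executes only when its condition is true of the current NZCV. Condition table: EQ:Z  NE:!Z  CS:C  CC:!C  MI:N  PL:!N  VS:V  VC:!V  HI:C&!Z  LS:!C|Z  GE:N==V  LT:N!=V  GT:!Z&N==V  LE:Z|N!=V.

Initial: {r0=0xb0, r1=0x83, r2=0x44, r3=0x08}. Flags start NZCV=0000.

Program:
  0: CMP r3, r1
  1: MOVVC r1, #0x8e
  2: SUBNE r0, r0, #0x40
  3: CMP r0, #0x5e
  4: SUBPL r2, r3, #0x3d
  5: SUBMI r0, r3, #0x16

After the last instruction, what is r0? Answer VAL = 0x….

VAL = 0x70

[0] flags=1001 → (cmp)
[1] flags=1001 VC?F → skip
[2] flags=1001 NE?T → r0=0x70
[3] flags=0010 → (cmp)
[4] flags=0010 PL?T → r2=0xcb
[5] flags=0010 MI?F → skip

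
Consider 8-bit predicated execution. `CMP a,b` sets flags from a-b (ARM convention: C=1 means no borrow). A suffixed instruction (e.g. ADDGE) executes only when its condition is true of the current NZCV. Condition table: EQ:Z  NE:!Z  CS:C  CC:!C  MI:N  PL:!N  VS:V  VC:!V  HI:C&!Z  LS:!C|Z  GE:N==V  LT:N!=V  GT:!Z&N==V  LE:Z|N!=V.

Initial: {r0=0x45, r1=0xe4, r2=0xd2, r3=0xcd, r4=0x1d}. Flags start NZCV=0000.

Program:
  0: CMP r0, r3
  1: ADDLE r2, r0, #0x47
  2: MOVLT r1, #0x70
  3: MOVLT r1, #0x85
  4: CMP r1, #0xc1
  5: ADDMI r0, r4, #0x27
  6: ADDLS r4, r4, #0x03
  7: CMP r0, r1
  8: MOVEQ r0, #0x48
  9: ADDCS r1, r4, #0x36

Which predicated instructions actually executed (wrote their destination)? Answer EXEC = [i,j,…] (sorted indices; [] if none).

[0] flags=0000 → (cmp)
[1] flags=0000 LE?F → skip
[2] flags=0000 LT?F → skip
[3] flags=0000 LT?F → skip
[4] flags=0010 → (cmp)
[5] flags=0010 MI?F → skip
[6] flags=0010 LS?F → skip
[7] flags=0000 → (cmp)
[8] flags=0000 EQ?F → skip
[9] flags=0000 CS?F → skip

EXEC = []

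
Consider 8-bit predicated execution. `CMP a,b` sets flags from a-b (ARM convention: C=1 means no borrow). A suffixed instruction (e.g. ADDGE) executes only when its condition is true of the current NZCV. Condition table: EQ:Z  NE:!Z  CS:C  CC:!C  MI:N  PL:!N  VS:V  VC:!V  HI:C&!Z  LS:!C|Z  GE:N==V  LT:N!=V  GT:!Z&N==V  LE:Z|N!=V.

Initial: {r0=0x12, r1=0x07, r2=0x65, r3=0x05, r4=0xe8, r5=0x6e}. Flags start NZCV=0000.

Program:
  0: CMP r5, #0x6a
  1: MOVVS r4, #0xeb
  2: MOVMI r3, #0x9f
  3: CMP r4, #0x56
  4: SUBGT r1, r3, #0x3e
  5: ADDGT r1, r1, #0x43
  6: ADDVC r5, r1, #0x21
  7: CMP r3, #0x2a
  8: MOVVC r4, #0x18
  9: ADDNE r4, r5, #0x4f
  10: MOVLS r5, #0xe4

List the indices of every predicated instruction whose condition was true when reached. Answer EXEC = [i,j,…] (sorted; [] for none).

[0] flags=0010 → (cmp)
[1] flags=0010 VS?F → skip
[2] flags=0010 MI?F → skip
[3] flags=1010 → (cmp)
[4] flags=1010 GT?F → skip
[5] flags=1010 GT?F → skip
[6] flags=1010 VC?T → r5=0x28
[7] flags=1000 → (cmp)
[8] flags=1000 VC?T → r4=0x18
[9] flags=1000 NE?T → r4=0x77
[10] flags=1000 LS?T → r5=0xe4

EXEC = [6,8,9,10]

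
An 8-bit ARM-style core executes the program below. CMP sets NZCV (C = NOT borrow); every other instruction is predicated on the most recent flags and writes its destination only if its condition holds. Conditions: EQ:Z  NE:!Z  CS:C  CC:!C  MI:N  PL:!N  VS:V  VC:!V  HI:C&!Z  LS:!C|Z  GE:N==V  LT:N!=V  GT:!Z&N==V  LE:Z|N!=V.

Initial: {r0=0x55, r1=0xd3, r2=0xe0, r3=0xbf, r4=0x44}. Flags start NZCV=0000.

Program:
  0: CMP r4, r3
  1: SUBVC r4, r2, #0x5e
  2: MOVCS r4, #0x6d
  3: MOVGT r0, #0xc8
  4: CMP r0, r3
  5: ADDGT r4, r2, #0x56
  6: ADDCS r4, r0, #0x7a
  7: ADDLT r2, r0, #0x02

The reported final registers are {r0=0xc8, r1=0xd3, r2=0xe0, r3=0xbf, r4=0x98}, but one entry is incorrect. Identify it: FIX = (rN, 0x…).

FIX = (r4, 0x42)

0: ✓ CMP  NZCV=1001
1: · SUBVC
2: · MOVCS
3: ✓ MOVGT  r0←0xc8
4: ✓ CMP  NZCV=0010
5: ✓ ADDGT  r4←0x36
6: ✓ ADDCS  r4←0x42
7: · ADDLT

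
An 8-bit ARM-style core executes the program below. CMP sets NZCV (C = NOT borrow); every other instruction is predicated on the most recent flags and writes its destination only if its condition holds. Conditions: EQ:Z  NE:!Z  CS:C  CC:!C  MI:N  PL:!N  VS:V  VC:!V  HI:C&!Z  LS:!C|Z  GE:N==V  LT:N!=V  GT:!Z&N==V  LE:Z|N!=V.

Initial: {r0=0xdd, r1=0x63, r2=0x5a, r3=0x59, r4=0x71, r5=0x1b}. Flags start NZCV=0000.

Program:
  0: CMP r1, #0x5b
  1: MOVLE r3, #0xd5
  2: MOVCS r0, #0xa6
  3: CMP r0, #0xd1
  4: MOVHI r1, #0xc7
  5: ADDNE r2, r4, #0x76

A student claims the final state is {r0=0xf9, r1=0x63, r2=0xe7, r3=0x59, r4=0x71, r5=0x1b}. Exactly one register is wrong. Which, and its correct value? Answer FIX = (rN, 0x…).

0: ✓ CMP  NZCV=0010
1: · MOVLE
2: ✓ MOVCS  r0←0xa6
3: ✓ CMP  NZCV=1000
4: · MOVHI
5: ✓ ADDNE  r2←0xe7

FIX = (r0, 0xa6)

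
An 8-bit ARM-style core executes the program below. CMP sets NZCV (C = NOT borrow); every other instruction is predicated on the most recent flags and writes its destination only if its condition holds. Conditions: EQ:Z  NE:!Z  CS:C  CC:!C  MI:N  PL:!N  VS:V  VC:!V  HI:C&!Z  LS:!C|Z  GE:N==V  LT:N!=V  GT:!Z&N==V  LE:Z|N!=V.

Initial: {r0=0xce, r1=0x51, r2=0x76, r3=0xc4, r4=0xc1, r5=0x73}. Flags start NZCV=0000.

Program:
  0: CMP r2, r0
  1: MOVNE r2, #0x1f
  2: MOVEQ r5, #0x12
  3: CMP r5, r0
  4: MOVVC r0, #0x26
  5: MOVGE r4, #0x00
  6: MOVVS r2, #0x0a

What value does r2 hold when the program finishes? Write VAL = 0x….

[0] flags=1001 → (cmp)
[1] flags=1001 NE?T → r2=0x1f
[2] flags=1001 EQ?F → skip
[3] flags=1001 → (cmp)
[4] flags=1001 VC?F → skip
[5] flags=1001 GE?T → r4=0x00
[6] flags=1001 VS?T → r2=0x0a

VAL = 0x0a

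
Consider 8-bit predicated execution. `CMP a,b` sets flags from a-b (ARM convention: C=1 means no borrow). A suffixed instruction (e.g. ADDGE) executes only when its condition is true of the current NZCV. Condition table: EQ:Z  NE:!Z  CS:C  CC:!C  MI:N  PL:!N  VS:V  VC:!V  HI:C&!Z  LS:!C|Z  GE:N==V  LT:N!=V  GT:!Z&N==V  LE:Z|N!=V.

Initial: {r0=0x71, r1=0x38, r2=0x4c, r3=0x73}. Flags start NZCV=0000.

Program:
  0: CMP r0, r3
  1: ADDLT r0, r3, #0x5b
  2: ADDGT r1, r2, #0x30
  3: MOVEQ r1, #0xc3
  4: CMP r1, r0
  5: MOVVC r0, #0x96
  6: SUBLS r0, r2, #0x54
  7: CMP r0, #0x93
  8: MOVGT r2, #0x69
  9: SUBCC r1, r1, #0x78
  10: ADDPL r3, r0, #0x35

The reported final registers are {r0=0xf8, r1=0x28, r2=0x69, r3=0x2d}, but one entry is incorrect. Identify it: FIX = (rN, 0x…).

0: ✓ CMP  NZCV=1000
1: ✓ ADDLT  r0←0xce
2: · ADDGT
3: · MOVEQ
4: ✓ CMP  NZCV=0000
5: ✓ MOVVC  r0←0x96
6: ✓ SUBLS  r0←0xf8
7: ✓ CMP  NZCV=0010
8: ✓ MOVGT  r2←0x69
9: · SUBCC
10: ✓ ADDPL  r3←0x2d

FIX = (r1, 0x38)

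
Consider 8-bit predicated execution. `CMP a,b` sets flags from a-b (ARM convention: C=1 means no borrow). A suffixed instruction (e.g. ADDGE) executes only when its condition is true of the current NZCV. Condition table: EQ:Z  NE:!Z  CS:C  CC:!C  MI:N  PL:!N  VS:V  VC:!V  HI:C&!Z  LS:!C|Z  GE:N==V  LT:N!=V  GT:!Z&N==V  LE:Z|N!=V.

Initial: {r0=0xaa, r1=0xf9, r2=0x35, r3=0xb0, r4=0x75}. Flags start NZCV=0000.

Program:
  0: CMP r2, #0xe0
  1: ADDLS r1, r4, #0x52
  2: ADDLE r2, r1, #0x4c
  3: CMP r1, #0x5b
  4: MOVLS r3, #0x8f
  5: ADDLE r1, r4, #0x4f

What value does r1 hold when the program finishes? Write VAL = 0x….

0: ✓ CMP  NZCV=0000
1: ✓ ADDLS  r1←0xc7
2: · ADDLE
3: ✓ CMP  NZCV=0011
4: · MOVLS
5: ✓ ADDLE  r1←0xc4

VAL = 0xc4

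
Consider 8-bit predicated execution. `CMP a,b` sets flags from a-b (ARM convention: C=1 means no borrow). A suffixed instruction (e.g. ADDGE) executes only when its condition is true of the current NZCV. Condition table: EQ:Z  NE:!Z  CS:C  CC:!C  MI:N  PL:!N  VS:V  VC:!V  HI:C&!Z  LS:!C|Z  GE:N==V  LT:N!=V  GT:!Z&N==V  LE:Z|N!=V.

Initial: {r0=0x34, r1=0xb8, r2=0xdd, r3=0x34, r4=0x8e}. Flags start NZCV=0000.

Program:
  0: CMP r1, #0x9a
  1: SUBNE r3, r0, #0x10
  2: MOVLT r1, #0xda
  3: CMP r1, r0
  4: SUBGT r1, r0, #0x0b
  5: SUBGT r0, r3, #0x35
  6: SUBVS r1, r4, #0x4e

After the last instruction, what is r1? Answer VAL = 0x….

[0] flags=0010 → (cmp)
[1] flags=0010 NE?T → r3=0x24
[2] flags=0010 LT?F → skip
[3] flags=1010 → (cmp)
[4] flags=1010 GT?F → skip
[5] flags=1010 GT?F → skip
[6] flags=1010 VS?F → skip

VAL = 0xb8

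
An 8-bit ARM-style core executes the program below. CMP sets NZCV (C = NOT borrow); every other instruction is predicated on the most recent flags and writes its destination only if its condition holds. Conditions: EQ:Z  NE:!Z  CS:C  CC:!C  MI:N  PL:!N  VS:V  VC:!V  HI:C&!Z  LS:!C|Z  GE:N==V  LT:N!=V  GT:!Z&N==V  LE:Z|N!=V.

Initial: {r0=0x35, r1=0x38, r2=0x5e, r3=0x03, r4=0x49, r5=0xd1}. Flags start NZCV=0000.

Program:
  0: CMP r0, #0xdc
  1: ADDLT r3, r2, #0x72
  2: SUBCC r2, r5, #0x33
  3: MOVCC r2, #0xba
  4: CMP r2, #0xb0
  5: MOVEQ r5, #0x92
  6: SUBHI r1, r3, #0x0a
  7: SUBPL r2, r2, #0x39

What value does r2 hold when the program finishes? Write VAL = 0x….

0: ✓ CMP  NZCV=0000
1: · ADDLT
2: ✓ SUBCC  r2←0x9e
3: ✓ MOVCC  r2←0xba
4: ✓ CMP  NZCV=0010
5: · MOVEQ
6: ✓ SUBHI  r1←0xf9
7: ✓ SUBPL  r2←0x81

VAL = 0x81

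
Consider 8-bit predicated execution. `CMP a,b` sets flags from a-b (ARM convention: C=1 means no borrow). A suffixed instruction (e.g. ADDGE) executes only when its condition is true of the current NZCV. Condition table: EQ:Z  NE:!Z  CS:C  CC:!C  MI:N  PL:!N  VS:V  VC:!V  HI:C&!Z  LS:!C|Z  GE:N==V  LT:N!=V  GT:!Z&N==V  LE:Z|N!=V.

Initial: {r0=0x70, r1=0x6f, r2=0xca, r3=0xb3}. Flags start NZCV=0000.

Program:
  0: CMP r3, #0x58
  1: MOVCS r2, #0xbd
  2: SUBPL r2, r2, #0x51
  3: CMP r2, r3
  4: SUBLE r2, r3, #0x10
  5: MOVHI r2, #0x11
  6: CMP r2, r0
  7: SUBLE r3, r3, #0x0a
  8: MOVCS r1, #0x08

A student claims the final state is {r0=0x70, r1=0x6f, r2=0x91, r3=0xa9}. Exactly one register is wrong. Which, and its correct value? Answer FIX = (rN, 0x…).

FIX = (r2, 0x6c)

0: ✓ CMP  NZCV=0011
1: ✓ MOVCS  r2←0xbd
2: ✓ SUBPL  r2←0x6c
3: ✓ CMP  NZCV=1001
4: · SUBLE
5: · MOVHI
6: ✓ CMP  NZCV=1000
7: ✓ SUBLE  r3←0xa9
8: · MOVCS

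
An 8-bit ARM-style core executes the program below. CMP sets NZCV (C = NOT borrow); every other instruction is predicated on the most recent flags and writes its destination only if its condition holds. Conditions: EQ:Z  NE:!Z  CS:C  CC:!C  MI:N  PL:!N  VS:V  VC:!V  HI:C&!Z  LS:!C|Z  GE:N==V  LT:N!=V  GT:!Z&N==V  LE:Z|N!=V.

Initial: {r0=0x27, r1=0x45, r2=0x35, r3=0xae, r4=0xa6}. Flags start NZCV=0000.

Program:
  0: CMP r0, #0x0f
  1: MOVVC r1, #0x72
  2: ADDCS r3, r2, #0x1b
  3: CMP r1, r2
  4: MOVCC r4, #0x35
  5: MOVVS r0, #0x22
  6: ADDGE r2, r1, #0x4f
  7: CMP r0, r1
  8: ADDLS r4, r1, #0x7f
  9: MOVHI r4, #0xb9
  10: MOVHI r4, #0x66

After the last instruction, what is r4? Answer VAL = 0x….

VAL = 0xf1

0: ✓ CMP  NZCV=0010
1: ✓ MOVVC  r1←0x72
2: ✓ ADDCS  r3←0x50
3: ✓ CMP  NZCV=0010
4: · MOVCC
5: · MOVVS
6: ✓ ADDGE  r2←0xc1
7: ✓ CMP  NZCV=1000
8: ✓ ADDLS  r4←0xf1
9: · MOVHI
10: · MOVHI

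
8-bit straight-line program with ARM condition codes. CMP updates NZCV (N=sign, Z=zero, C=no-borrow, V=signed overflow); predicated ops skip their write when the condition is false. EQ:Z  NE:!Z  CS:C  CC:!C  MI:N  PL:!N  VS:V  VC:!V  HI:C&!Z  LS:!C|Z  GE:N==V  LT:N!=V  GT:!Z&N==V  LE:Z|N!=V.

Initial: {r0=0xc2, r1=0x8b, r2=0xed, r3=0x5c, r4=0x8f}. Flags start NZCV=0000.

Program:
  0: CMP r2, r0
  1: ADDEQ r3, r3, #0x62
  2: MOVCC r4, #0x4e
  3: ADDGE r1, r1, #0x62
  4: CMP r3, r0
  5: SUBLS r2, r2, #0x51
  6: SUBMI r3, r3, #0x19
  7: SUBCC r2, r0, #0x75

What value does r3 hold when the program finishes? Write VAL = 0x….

VAL = 0x43

0: ✓ CMP  NZCV=0010
1: · ADDEQ
2: · MOVCC
3: ✓ ADDGE  r1←0xed
4: ✓ CMP  NZCV=1001
5: ✓ SUBLS  r2←0x9c
6: ✓ SUBMI  r3←0x43
7: ✓ SUBCC  r2←0x4d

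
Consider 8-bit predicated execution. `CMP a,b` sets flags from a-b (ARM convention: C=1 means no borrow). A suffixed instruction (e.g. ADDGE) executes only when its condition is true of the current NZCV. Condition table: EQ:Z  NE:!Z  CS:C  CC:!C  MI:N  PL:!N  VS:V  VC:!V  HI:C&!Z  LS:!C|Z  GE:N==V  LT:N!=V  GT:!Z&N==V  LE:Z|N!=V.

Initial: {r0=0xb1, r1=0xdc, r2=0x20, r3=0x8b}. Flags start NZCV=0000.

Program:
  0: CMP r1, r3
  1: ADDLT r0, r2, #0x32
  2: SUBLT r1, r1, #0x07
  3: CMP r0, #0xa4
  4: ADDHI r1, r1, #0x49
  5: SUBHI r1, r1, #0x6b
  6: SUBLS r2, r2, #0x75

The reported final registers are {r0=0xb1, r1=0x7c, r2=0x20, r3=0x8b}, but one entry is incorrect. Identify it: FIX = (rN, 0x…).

0: ✓ CMP  NZCV=0010
1: · ADDLT
2: · SUBLT
3: ✓ CMP  NZCV=0010
4: ✓ ADDHI  r1←0x25
5: ✓ SUBHI  r1←0xba
6: · SUBLS

FIX = (r1, 0xba)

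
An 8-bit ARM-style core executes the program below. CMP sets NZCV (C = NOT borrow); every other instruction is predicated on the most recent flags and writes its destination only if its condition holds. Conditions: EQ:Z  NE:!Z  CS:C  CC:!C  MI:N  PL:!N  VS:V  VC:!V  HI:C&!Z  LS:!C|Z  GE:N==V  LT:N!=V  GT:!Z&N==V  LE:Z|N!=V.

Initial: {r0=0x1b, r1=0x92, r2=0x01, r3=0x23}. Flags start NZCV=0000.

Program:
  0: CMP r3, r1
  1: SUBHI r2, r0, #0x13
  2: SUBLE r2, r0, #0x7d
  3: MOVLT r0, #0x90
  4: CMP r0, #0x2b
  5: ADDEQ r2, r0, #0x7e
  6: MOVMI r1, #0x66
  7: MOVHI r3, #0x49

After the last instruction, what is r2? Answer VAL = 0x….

VAL = 0x01

[0] flags=1001 → (cmp)
[1] flags=1001 HI?F → skip
[2] flags=1001 LE?F → skip
[3] flags=1001 LT?F → skip
[4] flags=1000 → (cmp)
[5] flags=1000 EQ?F → skip
[6] flags=1000 MI?T → r1=0x66
[7] flags=1000 HI?F → skip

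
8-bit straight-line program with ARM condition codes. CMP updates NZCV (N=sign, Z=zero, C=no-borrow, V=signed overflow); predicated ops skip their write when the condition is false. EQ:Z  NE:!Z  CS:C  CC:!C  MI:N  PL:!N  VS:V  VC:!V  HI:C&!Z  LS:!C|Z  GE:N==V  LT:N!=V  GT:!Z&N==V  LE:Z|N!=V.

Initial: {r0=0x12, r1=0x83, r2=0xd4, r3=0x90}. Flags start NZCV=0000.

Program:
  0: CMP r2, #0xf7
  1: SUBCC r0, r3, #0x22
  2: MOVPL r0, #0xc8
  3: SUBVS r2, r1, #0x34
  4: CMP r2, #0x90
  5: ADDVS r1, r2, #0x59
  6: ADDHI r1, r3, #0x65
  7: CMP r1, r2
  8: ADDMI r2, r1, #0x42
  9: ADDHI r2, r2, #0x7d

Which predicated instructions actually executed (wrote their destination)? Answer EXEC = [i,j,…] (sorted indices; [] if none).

EXEC = [1,6,9]

0: ✓ CMP  NZCV=1000
1: ✓ SUBCC  r0←0x6e
2: · MOVPL
3: · SUBVS
4: ✓ CMP  NZCV=0010
5: · ADDVS
6: ✓ ADDHI  r1←0xf5
7: ✓ CMP  NZCV=0010
8: · ADDMI
9: ✓ ADDHI  r2←0x51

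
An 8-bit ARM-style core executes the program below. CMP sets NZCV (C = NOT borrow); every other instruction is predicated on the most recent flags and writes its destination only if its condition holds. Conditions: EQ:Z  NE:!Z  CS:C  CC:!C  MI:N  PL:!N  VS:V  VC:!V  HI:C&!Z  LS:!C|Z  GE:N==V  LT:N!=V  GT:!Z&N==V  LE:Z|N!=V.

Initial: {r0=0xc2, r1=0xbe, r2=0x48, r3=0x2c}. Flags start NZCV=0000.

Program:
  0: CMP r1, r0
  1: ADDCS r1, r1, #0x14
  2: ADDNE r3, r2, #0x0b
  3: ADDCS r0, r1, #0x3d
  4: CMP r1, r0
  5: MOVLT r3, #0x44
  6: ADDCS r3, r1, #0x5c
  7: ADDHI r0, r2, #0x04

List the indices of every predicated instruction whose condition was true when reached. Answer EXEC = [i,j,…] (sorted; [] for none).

EXEC = [2,5]

[0] flags=1000 → (cmp)
[1] flags=1000 CS?F → skip
[2] flags=1000 NE?T → r3=0x53
[3] flags=1000 CS?F → skip
[4] flags=1000 → (cmp)
[5] flags=1000 LT?T → r3=0x44
[6] flags=1000 CS?F → skip
[7] flags=1000 HI?F → skip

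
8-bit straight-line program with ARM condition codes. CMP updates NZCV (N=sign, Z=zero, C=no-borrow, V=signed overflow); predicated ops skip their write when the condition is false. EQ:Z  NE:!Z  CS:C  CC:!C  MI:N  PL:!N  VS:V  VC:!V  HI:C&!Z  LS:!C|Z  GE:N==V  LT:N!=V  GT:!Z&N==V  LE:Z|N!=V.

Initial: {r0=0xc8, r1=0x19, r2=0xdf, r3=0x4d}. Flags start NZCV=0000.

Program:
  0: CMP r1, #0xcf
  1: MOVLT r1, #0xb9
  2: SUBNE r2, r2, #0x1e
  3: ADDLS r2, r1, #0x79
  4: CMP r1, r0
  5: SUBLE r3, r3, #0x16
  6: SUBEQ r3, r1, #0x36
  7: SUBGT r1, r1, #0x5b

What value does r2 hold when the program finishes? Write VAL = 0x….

[0] flags=0000 → (cmp)
[1] flags=0000 LT?F → skip
[2] flags=0000 NE?T → r2=0xc1
[3] flags=0000 LS?T → r2=0x92
[4] flags=0000 → (cmp)
[5] flags=0000 LE?F → skip
[6] flags=0000 EQ?F → skip
[7] flags=0000 GT?T → r1=0xbe

VAL = 0x92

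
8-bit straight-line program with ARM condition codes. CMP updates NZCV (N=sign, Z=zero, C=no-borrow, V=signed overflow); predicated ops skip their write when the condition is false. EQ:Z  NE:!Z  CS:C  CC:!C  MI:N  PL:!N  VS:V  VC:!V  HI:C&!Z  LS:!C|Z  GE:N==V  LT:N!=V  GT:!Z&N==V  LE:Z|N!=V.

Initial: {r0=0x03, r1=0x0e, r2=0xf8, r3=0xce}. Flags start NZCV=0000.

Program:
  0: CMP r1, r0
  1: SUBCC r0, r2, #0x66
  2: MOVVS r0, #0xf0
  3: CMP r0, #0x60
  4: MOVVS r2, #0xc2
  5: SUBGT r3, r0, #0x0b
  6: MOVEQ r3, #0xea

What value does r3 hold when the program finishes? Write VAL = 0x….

VAL = 0xce

[0] flags=0010 → (cmp)
[1] flags=0010 CC?F → skip
[2] flags=0010 VS?F → skip
[3] flags=1000 → (cmp)
[4] flags=1000 VS?F → skip
[5] flags=1000 GT?F → skip
[6] flags=1000 EQ?F → skip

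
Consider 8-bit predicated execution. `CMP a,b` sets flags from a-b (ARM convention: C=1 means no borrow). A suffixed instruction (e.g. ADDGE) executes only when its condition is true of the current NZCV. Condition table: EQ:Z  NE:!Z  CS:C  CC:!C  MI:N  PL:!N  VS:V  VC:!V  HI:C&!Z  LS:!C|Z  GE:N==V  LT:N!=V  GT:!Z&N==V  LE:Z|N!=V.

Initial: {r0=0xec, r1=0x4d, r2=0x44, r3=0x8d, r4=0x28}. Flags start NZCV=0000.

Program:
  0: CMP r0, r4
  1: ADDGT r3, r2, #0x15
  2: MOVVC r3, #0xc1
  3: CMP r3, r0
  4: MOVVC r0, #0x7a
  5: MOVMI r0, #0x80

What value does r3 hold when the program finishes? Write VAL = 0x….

VAL = 0xc1

[0] flags=1010 → (cmp)
[1] flags=1010 GT?F → skip
[2] flags=1010 VC?T → r3=0xc1
[3] flags=1000 → (cmp)
[4] flags=1000 VC?T → r0=0x7a
[5] flags=1000 MI?T → r0=0x80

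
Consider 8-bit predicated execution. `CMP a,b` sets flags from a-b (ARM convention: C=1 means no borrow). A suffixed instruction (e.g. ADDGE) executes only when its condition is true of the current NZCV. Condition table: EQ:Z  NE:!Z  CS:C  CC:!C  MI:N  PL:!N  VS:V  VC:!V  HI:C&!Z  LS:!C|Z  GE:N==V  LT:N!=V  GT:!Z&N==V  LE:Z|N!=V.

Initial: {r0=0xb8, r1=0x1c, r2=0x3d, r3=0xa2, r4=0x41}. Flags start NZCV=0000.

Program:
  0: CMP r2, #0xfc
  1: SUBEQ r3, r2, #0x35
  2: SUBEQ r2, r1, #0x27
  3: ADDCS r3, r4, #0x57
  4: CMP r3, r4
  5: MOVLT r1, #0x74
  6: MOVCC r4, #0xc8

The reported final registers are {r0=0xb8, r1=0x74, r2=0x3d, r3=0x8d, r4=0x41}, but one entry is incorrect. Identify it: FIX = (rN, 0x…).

[0] flags=0000 → (cmp)
[1] flags=0000 EQ?F → skip
[2] flags=0000 EQ?F → skip
[3] flags=0000 CS?F → skip
[4] flags=0011 → (cmp)
[5] flags=0011 LT?T → r1=0x74
[6] flags=0011 CC?F → skip

FIX = (r3, 0xa2)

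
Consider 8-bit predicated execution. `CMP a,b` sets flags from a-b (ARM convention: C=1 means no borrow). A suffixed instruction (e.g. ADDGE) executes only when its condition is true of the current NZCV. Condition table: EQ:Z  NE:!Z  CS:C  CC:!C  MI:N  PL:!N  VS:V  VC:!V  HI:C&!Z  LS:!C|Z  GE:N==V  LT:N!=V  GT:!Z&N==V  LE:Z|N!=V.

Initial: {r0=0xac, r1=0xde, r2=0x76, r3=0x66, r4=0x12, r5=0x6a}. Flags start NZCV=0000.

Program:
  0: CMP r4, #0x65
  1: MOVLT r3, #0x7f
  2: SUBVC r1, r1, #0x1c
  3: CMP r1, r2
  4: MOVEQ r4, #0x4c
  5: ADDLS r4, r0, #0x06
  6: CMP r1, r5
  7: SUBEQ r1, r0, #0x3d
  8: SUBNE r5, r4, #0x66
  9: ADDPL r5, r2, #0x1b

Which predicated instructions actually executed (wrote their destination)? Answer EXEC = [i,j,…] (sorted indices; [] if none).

[0] flags=1000 → (cmp)
[1] flags=1000 LT?T → r3=0x7f
[2] flags=1000 VC?T → r1=0xc2
[3] flags=0011 → (cmp)
[4] flags=0011 EQ?F → skip
[5] flags=0011 LS?F → skip
[6] flags=0011 → (cmp)
[7] flags=0011 EQ?F → skip
[8] flags=0011 NE?T → r5=0xac
[9] flags=0011 PL?T → r5=0x91

EXEC = [1,2,8,9]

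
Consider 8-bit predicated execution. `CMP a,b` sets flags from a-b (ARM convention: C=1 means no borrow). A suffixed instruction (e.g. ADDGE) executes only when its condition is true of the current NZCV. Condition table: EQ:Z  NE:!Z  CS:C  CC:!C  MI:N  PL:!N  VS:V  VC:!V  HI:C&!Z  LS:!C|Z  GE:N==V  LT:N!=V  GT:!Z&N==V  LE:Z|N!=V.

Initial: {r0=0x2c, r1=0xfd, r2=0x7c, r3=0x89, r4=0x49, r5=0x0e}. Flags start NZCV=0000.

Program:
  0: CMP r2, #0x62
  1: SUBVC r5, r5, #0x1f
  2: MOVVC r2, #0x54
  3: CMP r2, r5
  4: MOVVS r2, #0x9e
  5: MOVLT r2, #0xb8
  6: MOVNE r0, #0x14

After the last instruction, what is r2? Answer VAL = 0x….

0: ✓ CMP  NZCV=0010
1: ✓ SUBVC  r5←0xef
2: ✓ MOVVC  r2←0x54
3: ✓ CMP  NZCV=0000
4: · MOVVS
5: · MOVLT
6: ✓ MOVNE  r0←0x14

VAL = 0x54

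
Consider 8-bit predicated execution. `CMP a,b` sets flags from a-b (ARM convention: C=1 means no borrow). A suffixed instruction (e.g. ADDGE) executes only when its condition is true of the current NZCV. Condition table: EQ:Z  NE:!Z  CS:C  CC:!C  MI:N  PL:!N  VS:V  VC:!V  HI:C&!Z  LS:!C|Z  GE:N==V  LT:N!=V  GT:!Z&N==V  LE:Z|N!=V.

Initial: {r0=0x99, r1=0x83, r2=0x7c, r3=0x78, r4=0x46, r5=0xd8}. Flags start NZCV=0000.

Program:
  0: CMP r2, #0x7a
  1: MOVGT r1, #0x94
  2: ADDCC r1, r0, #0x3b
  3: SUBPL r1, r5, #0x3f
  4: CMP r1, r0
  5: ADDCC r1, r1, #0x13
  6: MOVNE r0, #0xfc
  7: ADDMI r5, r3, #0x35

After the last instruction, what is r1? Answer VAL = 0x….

[0] flags=0010 → (cmp)
[1] flags=0010 GT?T → r1=0x94
[2] flags=0010 CC?F → skip
[3] flags=0010 PL?T → r1=0x99
[4] flags=0110 → (cmp)
[5] flags=0110 CC?F → skip
[6] flags=0110 NE?F → skip
[7] flags=0110 MI?F → skip

VAL = 0x99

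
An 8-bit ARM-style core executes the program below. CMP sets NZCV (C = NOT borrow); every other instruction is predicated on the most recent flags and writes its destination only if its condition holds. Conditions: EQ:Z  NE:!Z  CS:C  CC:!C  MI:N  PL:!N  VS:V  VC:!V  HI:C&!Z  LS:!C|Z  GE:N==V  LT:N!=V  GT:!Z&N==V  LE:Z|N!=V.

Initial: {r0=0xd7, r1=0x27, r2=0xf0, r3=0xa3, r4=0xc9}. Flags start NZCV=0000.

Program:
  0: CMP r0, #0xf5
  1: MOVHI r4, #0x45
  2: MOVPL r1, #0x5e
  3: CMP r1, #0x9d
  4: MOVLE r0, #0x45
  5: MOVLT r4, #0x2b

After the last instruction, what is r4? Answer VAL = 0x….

VAL = 0xc9

0: ✓ CMP  NZCV=1000
1: · MOVHI
2: · MOVPL
3: ✓ CMP  NZCV=1001
4: · MOVLE
5: · MOVLT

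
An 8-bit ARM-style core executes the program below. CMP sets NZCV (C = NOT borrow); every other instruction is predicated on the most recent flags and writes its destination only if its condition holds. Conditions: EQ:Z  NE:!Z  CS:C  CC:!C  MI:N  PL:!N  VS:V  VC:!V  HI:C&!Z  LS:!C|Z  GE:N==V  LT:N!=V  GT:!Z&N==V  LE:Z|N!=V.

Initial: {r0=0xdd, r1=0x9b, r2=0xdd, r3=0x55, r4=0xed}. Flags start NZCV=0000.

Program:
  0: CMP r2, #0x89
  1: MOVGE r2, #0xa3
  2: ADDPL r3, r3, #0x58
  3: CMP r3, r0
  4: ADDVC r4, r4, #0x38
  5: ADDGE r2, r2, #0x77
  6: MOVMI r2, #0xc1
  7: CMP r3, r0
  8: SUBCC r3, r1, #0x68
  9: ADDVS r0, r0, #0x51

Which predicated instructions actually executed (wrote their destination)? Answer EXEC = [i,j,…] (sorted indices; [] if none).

EXEC = [1,2,4,6,8]

[0] flags=0010 → (cmp)
[1] flags=0010 GE?T → r2=0xa3
[2] flags=0010 PL?T → r3=0xad
[3] flags=1000 → (cmp)
[4] flags=1000 VC?T → r4=0x25
[5] flags=1000 GE?F → skip
[6] flags=1000 MI?T → r2=0xc1
[7] flags=1000 → (cmp)
[8] flags=1000 CC?T → r3=0x33
[9] flags=1000 VS?F → skip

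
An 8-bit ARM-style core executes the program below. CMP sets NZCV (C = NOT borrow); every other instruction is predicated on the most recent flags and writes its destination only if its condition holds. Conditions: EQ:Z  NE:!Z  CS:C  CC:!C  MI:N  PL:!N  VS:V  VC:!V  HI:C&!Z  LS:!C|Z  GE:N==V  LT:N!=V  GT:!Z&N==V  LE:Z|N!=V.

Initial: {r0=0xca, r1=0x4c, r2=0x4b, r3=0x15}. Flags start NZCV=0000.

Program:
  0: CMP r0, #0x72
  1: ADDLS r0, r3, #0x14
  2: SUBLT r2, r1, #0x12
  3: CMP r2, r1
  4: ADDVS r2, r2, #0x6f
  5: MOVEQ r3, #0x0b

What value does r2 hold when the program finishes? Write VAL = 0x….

0: ✓ CMP  NZCV=0011
1: · ADDLS
2: ✓ SUBLT  r2←0x3a
3: ✓ CMP  NZCV=1000
4: · ADDVS
5: · MOVEQ

VAL = 0x3a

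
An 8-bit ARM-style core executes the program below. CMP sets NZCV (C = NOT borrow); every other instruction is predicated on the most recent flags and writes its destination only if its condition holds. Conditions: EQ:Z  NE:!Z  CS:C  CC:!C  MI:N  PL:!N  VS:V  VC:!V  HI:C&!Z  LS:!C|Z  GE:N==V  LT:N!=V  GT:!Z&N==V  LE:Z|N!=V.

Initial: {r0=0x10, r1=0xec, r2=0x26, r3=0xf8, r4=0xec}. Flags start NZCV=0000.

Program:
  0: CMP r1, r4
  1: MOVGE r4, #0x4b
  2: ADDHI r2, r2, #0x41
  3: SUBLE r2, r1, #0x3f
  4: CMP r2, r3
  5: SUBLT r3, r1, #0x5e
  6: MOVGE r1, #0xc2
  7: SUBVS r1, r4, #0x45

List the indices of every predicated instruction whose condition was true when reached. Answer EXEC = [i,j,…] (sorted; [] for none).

0: ✓ CMP  NZCV=0110
1: ✓ MOVGE  r4←0x4b
2: · ADDHI
3: ✓ SUBLE  r2←0xad
4: ✓ CMP  NZCV=1000
5: ✓ SUBLT  r3←0x8e
6: · MOVGE
7: · SUBVS

EXEC = [1,3,5]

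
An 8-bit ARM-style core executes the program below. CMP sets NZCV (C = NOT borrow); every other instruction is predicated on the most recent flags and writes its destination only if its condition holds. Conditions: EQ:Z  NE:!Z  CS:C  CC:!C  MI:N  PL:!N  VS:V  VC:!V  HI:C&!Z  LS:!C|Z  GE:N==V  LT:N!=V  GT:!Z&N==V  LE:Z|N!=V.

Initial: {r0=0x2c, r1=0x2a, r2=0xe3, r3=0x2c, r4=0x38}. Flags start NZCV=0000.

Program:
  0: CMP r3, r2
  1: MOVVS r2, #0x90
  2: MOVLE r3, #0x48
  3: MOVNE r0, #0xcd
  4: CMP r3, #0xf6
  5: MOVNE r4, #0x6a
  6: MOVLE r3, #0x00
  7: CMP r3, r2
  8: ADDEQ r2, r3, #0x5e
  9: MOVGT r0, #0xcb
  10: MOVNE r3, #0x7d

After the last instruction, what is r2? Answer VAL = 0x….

[0] flags=0000 → (cmp)
[1] flags=0000 VS?F → skip
[2] flags=0000 LE?F → skip
[3] flags=0000 NE?T → r0=0xcd
[4] flags=0000 → (cmp)
[5] flags=0000 NE?T → r4=0x6a
[6] flags=0000 LE?F → skip
[7] flags=0000 → (cmp)
[8] flags=0000 EQ?F → skip
[9] flags=0000 GT?T → r0=0xcb
[10] flags=0000 NE?T → r3=0x7d

VAL = 0xe3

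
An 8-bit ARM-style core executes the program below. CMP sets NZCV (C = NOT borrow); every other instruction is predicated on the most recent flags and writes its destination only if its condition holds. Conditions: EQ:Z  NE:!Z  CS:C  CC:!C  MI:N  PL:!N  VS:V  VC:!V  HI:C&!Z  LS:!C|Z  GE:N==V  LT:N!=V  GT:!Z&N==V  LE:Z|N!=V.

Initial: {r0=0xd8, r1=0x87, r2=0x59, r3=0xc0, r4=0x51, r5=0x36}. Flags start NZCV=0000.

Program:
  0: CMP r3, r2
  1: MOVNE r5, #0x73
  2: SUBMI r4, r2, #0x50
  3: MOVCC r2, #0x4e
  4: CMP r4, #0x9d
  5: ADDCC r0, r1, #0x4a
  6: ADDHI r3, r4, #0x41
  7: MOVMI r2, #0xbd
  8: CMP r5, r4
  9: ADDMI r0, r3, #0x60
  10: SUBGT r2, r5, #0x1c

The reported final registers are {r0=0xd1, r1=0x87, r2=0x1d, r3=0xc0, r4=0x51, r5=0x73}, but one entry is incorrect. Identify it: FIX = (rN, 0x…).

[0] flags=0011 → (cmp)
[1] flags=0011 NE?T → r5=0x73
[2] flags=0011 MI?F → skip
[3] flags=0011 CC?F → skip
[4] flags=1001 → (cmp)
[5] flags=1001 CC?T → r0=0xd1
[6] flags=1001 HI?F → skip
[7] flags=1001 MI?T → r2=0xbd
[8] flags=0010 → (cmp)
[9] flags=0010 MI?F → skip
[10] flags=0010 GT?T → r2=0x57

FIX = (r2, 0x57)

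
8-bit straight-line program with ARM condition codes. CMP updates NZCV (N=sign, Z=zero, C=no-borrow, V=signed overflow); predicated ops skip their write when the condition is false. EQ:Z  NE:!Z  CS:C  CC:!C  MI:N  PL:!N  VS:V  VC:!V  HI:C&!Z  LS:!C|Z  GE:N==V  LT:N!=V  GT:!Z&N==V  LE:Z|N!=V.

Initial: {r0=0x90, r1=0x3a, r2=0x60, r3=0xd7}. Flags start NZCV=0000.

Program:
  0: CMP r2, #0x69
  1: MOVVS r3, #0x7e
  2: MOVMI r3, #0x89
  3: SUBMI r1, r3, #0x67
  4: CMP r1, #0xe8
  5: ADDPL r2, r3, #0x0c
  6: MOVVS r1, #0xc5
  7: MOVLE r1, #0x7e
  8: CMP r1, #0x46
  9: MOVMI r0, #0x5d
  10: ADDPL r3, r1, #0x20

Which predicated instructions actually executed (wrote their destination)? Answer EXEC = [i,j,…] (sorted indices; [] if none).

EXEC = [2,3,5,9]

0: ✓ CMP  NZCV=1000
1: · MOVVS
2: ✓ MOVMI  r3←0x89
3: ✓ SUBMI  r1←0x22
4: ✓ CMP  NZCV=0000
5: ✓ ADDPL  r2←0x95
6: · MOVVS
7: · MOVLE
8: ✓ CMP  NZCV=1000
9: ✓ MOVMI  r0←0x5d
10: · ADDPL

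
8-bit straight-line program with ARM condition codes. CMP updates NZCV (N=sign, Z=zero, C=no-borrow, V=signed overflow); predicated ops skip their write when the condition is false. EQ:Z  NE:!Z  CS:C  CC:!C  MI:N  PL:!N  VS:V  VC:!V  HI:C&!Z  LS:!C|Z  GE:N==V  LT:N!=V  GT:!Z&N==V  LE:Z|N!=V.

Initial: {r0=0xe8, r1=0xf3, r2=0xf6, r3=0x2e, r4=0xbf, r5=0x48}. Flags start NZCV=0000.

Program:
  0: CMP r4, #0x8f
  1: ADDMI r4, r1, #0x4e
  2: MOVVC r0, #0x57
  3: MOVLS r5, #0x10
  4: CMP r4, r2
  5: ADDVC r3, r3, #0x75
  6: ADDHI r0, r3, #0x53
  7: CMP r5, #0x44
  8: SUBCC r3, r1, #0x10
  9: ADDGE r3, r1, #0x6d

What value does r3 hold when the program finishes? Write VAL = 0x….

VAL = 0x60

0: ✓ CMP  NZCV=0010
1: · ADDMI
2: ✓ MOVVC  r0←0x57
3: · MOVLS
4: ✓ CMP  NZCV=1000
5: ✓ ADDVC  r3←0xa3
6: · ADDHI
7: ✓ CMP  NZCV=0010
8: · SUBCC
9: ✓ ADDGE  r3←0x60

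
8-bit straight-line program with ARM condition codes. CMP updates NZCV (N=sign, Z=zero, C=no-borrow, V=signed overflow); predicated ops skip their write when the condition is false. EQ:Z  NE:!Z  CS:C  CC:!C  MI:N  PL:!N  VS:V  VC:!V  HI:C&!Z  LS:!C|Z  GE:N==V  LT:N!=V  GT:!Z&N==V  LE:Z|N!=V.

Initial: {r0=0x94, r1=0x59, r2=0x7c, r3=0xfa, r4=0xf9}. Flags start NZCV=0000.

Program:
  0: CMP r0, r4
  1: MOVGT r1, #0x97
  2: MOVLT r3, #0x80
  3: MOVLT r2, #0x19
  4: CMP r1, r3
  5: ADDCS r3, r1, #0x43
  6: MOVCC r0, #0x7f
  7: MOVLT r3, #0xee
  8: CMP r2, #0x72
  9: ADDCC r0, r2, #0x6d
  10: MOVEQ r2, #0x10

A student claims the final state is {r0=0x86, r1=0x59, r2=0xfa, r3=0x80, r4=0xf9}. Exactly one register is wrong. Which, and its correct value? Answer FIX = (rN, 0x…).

[0] flags=1000 → (cmp)
[1] flags=1000 GT?F → skip
[2] flags=1000 LT?T → r3=0x80
[3] flags=1000 LT?T → r2=0x19
[4] flags=1001 → (cmp)
[5] flags=1001 CS?F → skip
[6] flags=1001 CC?T → r0=0x7f
[7] flags=1001 LT?F → skip
[8] flags=1000 → (cmp)
[9] flags=1000 CC?T → r0=0x86
[10] flags=1000 EQ?F → skip

FIX = (r2, 0x19)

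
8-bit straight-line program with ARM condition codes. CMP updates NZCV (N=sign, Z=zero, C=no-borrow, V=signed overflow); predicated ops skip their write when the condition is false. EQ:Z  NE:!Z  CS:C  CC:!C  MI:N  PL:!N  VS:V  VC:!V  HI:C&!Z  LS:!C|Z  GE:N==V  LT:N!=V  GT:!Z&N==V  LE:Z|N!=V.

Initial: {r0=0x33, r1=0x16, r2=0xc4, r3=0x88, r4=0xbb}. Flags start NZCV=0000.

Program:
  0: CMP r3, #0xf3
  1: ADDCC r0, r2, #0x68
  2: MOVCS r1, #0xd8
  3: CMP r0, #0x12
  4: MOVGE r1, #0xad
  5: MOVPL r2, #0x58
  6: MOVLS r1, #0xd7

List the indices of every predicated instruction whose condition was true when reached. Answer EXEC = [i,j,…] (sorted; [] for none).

EXEC = [1,4,5]

0: ✓ CMP  NZCV=1000
1: ✓ ADDCC  r0←0x2c
2: · MOVCS
3: ✓ CMP  NZCV=0010
4: ✓ MOVGE  r1←0xad
5: ✓ MOVPL  r2←0x58
6: · MOVLS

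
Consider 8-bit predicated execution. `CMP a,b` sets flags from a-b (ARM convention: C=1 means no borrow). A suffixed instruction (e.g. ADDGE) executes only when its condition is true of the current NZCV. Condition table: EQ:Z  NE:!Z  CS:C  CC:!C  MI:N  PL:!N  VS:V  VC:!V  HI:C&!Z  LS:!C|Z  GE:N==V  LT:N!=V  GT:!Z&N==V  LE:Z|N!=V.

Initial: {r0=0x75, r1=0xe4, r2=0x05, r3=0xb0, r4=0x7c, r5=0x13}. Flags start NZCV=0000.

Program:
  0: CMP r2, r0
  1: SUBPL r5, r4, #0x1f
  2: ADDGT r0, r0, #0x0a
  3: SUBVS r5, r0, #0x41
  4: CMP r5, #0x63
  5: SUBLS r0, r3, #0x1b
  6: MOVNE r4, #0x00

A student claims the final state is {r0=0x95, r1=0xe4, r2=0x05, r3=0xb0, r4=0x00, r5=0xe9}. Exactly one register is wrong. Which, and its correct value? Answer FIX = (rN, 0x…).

FIX = (r5, 0x13)

[0] flags=1000 → (cmp)
[1] flags=1000 PL?F → skip
[2] flags=1000 GT?F → skip
[3] flags=1000 VS?F → skip
[4] flags=1000 → (cmp)
[5] flags=1000 LS?T → r0=0x95
[6] flags=1000 NE?T → r4=0x00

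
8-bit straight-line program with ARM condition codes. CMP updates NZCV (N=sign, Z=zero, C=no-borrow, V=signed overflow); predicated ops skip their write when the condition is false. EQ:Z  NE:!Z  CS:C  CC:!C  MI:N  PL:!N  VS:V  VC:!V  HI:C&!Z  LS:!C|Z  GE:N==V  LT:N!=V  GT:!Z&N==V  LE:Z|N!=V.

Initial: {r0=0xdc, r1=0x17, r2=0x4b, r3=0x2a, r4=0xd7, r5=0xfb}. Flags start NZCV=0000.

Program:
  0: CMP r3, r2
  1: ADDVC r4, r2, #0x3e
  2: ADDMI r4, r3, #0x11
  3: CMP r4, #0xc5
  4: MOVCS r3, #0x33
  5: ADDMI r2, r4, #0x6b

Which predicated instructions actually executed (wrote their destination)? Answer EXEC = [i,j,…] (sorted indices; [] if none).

EXEC = [1,2]

[0] flags=1000 → (cmp)
[1] flags=1000 VC?T → r4=0x89
[2] flags=1000 MI?T → r4=0x3b
[3] flags=0000 → (cmp)
[4] flags=0000 CS?F → skip
[5] flags=0000 MI?F → skip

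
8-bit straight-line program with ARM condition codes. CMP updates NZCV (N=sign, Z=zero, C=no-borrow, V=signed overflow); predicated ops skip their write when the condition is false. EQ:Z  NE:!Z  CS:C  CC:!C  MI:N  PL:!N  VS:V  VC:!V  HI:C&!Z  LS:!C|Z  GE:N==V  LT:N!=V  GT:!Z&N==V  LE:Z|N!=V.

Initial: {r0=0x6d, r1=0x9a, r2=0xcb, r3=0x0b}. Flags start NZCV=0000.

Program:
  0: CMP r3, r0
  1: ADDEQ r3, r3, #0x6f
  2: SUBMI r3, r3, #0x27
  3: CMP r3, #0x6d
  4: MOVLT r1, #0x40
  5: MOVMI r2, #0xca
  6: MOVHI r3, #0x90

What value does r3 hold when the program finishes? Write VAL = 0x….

[0] flags=1000 → (cmp)
[1] flags=1000 EQ?F → skip
[2] flags=1000 MI?T → r3=0xe4
[3] flags=0011 → (cmp)
[4] flags=0011 LT?T → r1=0x40
[5] flags=0011 MI?F → skip
[6] flags=0011 HI?T → r3=0x90

VAL = 0x90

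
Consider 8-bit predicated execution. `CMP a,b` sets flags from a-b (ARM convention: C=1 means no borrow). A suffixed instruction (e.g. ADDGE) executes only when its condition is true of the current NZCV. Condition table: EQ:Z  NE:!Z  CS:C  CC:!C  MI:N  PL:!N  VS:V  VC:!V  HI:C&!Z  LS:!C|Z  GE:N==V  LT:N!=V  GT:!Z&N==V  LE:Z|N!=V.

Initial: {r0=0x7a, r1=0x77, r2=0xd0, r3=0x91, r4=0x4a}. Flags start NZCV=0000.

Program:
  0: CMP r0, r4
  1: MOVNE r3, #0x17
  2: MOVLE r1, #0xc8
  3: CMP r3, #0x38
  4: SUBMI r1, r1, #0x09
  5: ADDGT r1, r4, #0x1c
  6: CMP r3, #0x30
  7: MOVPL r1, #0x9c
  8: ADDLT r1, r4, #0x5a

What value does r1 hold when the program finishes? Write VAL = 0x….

[0] flags=0010 → (cmp)
[1] flags=0010 NE?T → r3=0x17
[2] flags=0010 LE?F → skip
[3] flags=1000 → (cmp)
[4] flags=1000 MI?T → r1=0x6e
[5] flags=1000 GT?F → skip
[6] flags=1000 → (cmp)
[7] flags=1000 PL?F → skip
[8] flags=1000 LT?T → r1=0xa4

VAL = 0xa4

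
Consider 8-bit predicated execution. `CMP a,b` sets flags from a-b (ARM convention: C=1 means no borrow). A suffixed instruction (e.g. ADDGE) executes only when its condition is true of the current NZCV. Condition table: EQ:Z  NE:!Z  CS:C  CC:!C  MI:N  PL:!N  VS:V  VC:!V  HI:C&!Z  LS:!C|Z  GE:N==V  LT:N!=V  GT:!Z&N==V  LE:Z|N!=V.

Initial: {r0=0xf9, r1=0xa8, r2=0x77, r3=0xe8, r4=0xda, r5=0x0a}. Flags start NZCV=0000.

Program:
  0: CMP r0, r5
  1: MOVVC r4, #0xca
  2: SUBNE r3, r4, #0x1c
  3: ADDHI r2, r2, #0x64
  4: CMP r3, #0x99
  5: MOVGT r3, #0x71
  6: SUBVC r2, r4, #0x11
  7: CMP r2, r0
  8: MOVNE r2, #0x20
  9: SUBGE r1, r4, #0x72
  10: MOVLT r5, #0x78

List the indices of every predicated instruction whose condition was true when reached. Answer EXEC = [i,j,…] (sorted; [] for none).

EXEC = [1,2,3,5,6,8,10]

[0] flags=1010 → (cmp)
[1] flags=1010 VC?T → r4=0xca
[2] flags=1010 NE?T → r3=0xae
[3] flags=1010 HI?T → r2=0xdb
[4] flags=0010 → (cmp)
[5] flags=0010 GT?T → r3=0x71
[6] flags=0010 VC?T → r2=0xb9
[7] flags=1000 → (cmp)
[8] flags=1000 NE?T → r2=0x20
[9] flags=1000 GE?F → skip
[10] flags=1000 LT?T → r5=0x78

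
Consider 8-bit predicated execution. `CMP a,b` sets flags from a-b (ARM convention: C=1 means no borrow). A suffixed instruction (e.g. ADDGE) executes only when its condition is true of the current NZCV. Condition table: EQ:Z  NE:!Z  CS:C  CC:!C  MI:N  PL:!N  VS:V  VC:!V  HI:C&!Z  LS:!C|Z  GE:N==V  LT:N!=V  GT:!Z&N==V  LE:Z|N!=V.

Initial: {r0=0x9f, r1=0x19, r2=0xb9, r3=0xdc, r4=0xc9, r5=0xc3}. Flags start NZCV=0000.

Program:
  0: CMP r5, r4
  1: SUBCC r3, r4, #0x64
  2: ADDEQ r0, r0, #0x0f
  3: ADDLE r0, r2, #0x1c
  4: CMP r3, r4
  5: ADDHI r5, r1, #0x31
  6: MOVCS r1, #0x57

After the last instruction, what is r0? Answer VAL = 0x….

VAL = 0xd5

[0] flags=1000 → (cmp)
[1] flags=1000 CC?T → r3=0x65
[2] flags=1000 EQ?F → skip
[3] flags=1000 LE?T → r0=0xd5
[4] flags=1001 → (cmp)
[5] flags=1001 HI?F → skip
[6] flags=1001 CS?F → skip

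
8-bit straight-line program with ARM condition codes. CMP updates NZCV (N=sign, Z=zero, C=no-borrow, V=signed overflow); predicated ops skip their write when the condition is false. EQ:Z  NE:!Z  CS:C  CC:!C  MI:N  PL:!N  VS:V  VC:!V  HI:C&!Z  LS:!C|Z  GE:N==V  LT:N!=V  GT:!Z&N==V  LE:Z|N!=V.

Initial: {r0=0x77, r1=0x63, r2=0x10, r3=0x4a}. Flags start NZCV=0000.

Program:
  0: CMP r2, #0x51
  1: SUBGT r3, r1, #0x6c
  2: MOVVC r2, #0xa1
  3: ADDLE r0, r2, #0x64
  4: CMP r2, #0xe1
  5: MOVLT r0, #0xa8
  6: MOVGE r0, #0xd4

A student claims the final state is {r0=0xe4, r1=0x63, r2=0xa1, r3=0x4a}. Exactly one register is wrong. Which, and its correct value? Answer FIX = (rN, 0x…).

[0] flags=1000 → (cmp)
[1] flags=1000 GT?F → skip
[2] flags=1000 VC?T → r2=0xa1
[3] flags=1000 LE?T → r0=0x05
[4] flags=1000 → (cmp)
[5] flags=1000 LT?T → r0=0xa8
[6] flags=1000 GE?F → skip

FIX = (r0, 0xa8)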